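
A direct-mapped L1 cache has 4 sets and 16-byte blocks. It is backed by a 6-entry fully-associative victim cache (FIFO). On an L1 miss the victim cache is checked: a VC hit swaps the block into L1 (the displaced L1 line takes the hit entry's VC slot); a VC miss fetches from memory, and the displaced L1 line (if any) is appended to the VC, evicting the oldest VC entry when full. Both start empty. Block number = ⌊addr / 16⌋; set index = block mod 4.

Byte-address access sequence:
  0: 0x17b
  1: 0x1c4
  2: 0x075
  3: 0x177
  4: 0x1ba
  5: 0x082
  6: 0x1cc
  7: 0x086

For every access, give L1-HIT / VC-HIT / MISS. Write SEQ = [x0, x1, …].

0: 0x17b (blk 23, set 3) → MISS  vc=[]
1: 0x1c4 (blk 28, set 0) → MISS  vc=[]
2: 0x75 (blk 7, set 3) → MISS  vc=[23]
3: 0x177 (blk 23, set 3) → VC-HIT  vc=[7]
4: 0x1ba (blk 27, set 3) → MISS  vc=[7, 23]
5: 0x82 (blk 8, set 0) → MISS  vc=[7, 23, 28]
6: 0x1cc (blk 28, set 0) → VC-HIT  vc=[7, 23, 8]
7: 0x86 (blk 8, set 0) → VC-HIT  vc=[7, 23, 28]

SEQ = [MISS, MISS, MISS, VC-HIT, MISS, MISS, VC-HIT, VC-HIT]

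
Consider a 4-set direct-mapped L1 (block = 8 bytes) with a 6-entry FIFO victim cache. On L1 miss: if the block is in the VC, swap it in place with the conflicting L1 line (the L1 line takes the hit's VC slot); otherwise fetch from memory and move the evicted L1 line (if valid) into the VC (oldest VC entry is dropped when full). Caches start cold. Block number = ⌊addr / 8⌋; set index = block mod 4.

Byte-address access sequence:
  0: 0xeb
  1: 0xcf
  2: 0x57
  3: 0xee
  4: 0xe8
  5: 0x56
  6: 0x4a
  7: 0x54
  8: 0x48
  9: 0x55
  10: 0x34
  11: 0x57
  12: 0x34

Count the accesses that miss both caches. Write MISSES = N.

#0 0xeb→b29/s1 MISS; vc=[]
#1 0xcf→b25/s1 MISS; vc=[29]
#2 0x57→b10/s2 MISS; vc=[29]
#3 0xee→b29/s1 VC-HIT; vc=[25]
#4 0xe8→b29/s1 L1-HIT; vc=[25]
#5 0x56→b10/s2 L1-HIT; vc=[25]
#6 0x4a→b9/s1 MISS; vc=[25,29]
#7 0x54→b10/s2 L1-HIT; vc=[25,29]
#8 0x48→b9/s1 L1-HIT; vc=[25,29]
#9 0x55→b10/s2 L1-HIT; vc=[25,29]
#10 0x34→b6/s2 MISS; vc=[25,29,10]
#11 0x57→b10/s2 VC-HIT; vc=[25,29,6]
#12 0x34→b6/s2 VC-HIT; vc=[25,29,10]

MISSES = 5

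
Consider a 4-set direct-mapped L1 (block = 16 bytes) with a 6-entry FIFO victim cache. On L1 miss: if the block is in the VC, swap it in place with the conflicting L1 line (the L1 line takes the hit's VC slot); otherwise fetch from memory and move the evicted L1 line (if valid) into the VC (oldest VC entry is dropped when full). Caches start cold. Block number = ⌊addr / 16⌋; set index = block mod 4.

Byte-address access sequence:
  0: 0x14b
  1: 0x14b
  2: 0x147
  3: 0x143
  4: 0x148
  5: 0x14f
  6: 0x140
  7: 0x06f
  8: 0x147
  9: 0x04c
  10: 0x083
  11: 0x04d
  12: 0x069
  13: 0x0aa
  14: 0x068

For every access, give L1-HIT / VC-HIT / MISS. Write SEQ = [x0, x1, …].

SEQ = [MISS, L1-HIT, L1-HIT, L1-HIT, L1-HIT, L1-HIT, L1-HIT, MISS, L1-HIT, MISS, MISS, VC-HIT, L1-HIT, MISS, VC-HIT]

  [0] addr=0x14b blk=20 s=0: MISS | VC []
  [1] addr=0x14b blk=20 s=0: L1-HIT | VC []
  [2] addr=0x147 blk=20 s=0: L1-HIT | VC []
  [3] addr=0x143 blk=20 s=0: L1-HIT | VC []
  [4] addr=0x148 blk=20 s=0: L1-HIT | VC []
  [5] addr=0x14f blk=20 s=0: L1-HIT | VC []
  [6] addr=0x140 blk=20 s=0: L1-HIT | VC []
  [7] addr=0x6f blk=6 s=2: MISS | VC []
  [8] addr=0x147 blk=20 s=0: L1-HIT | VC []
  [9] addr=0x4c blk=4 s=0: MISS | VC [20]
  [10] addr=0x83 blk=8 s=0: MISS | VC [20, 4]
  [11] addr=0x4d blk=4 s=0: VC-HIT | VC [20, 8]
  [12] addr=0x69 blk=6 s=2: L1-HIT | VC [20, 8]
  [13] addr=0xaa blk=10 s=2: MISS | VC [20, 8, 6]
  [14] addr=0x68 blk=6 s=2: VC-HIT | VC [20, 8, 10]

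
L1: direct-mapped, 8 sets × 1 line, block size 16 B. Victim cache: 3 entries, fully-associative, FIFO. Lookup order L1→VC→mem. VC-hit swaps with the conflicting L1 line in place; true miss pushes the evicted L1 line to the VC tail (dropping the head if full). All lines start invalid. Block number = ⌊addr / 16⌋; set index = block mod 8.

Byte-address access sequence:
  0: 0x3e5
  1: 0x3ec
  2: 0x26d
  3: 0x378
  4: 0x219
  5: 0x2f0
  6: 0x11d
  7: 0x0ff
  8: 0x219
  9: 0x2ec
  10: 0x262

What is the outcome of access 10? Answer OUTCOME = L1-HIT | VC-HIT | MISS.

#0 0x3e5→b62/s6 MISS; vc=[]
#1 0x3ec→b62/s6 L1-HIT; vc=[]
#2 0x26d→b38/s6 MISS; vc=[62]
#3 0x378→b55/s7 MISS; vc=[62]
#4 0x219→b33/s1 MISS; vc=[62]
#5 0x2f0→b47/s7 MISS; vc=[62,55]
#6 0x11d→b17/s1 MISS; vc=[62,55,33]
#7 0xff→b15/s7 MISS; vc=[55,33,47]
#8 0x219→b33/s1 VC-HIT; vc=[55,17,47]
#9 0x2ec→b46/s6 MISS; vc=[17,47,38]
#10 0x262→b38/s6 VC-HIT; vc=[17,47,46]

OUTCOME = VC-HIT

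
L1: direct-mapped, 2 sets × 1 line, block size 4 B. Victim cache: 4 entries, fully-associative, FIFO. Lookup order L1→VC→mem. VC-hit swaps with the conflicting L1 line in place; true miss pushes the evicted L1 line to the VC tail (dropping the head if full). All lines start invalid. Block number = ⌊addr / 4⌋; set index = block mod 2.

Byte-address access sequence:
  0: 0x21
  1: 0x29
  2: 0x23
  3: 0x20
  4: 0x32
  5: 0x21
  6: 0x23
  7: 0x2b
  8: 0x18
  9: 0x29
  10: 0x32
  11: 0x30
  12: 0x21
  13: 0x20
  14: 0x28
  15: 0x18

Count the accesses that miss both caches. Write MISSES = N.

MISSES = 4

0: 0x21 (blk 8, set 0) → MISS  vc=[]
1: 0x29 (blk 10, set 0) → MISS  vc=[8]
2: 0x23 (blk 8, set 0) → VC-HIT  vc=[10]
3: 0x20 (blk 8, set 0) → L1-HIT  vc=[10]
4: 0x32 (blk 12, set 0) → MISS  vc=[10, 8]
5: 0x21 (blk 8, set 0) → VC-HIT  vc=[10, 12]
6: 0x23 (blk 8, set 0) → L1-HIT  vc=[10, 12]
7: 0x2b (blk 10, set 0) → VC-HIT  vc=[8, 12]
8: 0x18 (blk 6, set 0) → MISS  vc=[8, 12, 10]
9: 0x29 (blk 10, set 0) → VC-HIT  vc=[8, 12, 6]
10: 0x32 (blk 12, set 0) → VC-HIT  vc=[8, 10, 6]
11: 0x30 (blk 12, set 0) → L1-HIT  vc=[8, 10, 6]
12: 0x21 (blk 8, set 0) → VC-HIT  vc=[12, 10, 6]
13: 0x20 (blk 8, set 0) → L1-HIT  vc=[12, 10, 6]
14: 0x28 (blk 10, set 0) → VC-HIT  vc=[12, 8, 6]
15: 0x18 (blk 6, set 0) → VC-HIT  vc=[12, 8, 10]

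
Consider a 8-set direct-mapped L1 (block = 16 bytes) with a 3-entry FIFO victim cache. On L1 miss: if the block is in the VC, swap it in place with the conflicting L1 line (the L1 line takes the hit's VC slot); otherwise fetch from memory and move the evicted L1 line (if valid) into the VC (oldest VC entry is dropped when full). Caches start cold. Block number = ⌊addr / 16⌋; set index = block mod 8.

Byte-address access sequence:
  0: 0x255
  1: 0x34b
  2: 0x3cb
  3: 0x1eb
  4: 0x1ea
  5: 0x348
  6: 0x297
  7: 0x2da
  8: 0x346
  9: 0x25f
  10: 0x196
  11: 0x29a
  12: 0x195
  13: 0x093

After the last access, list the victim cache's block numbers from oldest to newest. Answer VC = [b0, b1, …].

#0 0x255→b37/s5 MISS; vc=[]
#1 0x34b→b52/s4 MISS; vc=[]
#2 0x3cb→b60/s4 MISS; vc=[52]
#3 0x1eb→b30/s6 MISS; vc=[52]
#4 0x1ea→b30/s6 L1-HIT; vc=[52]
#5 0x348→b52/s4 VC-HIT; vc=[60]
#6 0x297→b41/s1 MISS; vc=[60]
#7 0x2da→b45/s5 MISS; vc=[60,37]
#8 0x346→b52/s4 L1-HIT; vc=[60,37]
#9 0x25f→b37/s5 VC-HIT; vc=[60,45]
#10 0x196→b25/s1 MISS; vc=[60,45,41]
#11 0x29a→b41/s1 VC-HIT; vc=[60,45,25]
#12 0x195→b25/s1 VC-HIT; vc=[60,45,41]
#13 0x93→b9/s1 MISS; vc=[45,41,25]

VC = [45, 41, 25]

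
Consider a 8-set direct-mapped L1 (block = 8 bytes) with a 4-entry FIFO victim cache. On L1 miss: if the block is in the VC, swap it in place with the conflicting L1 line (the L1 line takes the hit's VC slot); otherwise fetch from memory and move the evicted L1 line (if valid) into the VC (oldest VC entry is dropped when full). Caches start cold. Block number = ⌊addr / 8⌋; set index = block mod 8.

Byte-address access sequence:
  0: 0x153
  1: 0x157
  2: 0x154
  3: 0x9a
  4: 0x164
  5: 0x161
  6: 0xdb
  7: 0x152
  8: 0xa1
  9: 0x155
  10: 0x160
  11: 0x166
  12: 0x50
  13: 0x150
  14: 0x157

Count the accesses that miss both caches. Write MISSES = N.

MISSES = 6

  [0] addr=0x153 blk=42 s=2: MISS | VC []
  [1] addr=0x157 blk=42 s=2: L1-HIT | VC []
  [2] addr=0x154 blk=42 s=2: L1-HIT | VC []
  [3] addr=0x9a blk=19 s=3: MISS | VC []
  [4] addr=0x164 blk=44 s=4: MISS | VC []
  [5] addr=0x161 blk=44 s=4: L1-HIT | VC []
  [6] addr=0xdb blk=27 s=3: MISS | VC [19]
  [7] addr=0x152 blk=42 s=2: L1-HIT | VC [19]
  [8] addr=0xa1 blk=20 s=4: MISS | VC [19, 44]
  [9] addr=0x155 blk=42 s=2: L1-HIT | VC [19, 44]
  [10] addr=0x160 blk=44 s=4: VC-HIT | VC [19, 20]
  [11] addr=0x166 blk=44 s=4: L1-HIT | VC [19, 20]
  [12] addr=0x50 blk=10 s=2: MISS | VC [19, 20, 42]
  [13] addr=0x150 blk=42 s=2: VC-HIT | VC [19, 20, 10]
  [14] addr=0x157 blk=42 s=2: L1-HIT | VC [19, 20, 10]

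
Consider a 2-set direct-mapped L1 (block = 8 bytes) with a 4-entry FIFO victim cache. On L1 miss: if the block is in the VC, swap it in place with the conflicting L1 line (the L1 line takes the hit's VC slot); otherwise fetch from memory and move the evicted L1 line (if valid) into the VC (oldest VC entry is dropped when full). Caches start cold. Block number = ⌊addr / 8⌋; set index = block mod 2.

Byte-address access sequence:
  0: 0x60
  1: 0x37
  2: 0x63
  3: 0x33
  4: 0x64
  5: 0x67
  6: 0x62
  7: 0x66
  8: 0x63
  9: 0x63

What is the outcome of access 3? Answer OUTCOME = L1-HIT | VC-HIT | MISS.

  [0] addr=0x60 blk=12 s=0: MISS | VC []
  [1] addr=0x37 blk=6 s=0: MISS | VC [12]
  [2] addr=0x63 blk=12 s=0: VC-HIT | VC [6]
  [3] addr=0x33 blk=6 s=0: VC-HIT | VC [12]
  [4] addr=0x64 blk=12 s=0: VC-HIT | VC [6]
  [5] addr=0x67 blk=12 s=0: L1-HIT | VC [6]
  [6] addr=0x62 blk=12 s=0: L1-HIT | VC [6]
  [7] addr=0x66 blk=12 s=0: L1-HIT | VC [6]
  [8] addr=0x63 blk=12 s=0: L1-HIT | VC [6]
  [9] addr=0x63 blk=12 s=0: L1-HIT | VC [6]

OUTCOME = VC-HIT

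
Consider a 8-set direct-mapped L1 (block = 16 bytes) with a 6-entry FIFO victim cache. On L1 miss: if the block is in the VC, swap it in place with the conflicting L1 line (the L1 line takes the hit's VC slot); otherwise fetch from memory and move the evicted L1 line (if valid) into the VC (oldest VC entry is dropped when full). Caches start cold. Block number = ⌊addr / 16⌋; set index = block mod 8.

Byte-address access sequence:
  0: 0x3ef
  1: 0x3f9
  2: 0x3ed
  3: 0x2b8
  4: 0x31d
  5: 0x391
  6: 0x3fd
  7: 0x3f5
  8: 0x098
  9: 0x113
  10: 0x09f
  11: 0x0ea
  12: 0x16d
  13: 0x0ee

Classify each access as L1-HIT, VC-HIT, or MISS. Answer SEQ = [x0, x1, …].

0: 0x3ef (blk 62, set 6) → MISS  vc=[]
1: 0x3f9 (blk 63, set 7) → MISS  vc=[]
2: 0x3ed (blk 62, set 6) → L1-HIT  vc=[]
3: 0x2b8 (blk 43, set 3) → MISS  vc=[]
4: 0x31d (blk 49, set 1) → MISS  vc=[]
5: 0x391 (blk 57, set 1) → MISS  vc=[49]
6: 0x3fd (blk 63, set 7) → L1-HIT  vc=[49]
7: 0x3f5 (blk 63, set 7) → L1-HIT  vc=[49]
8: 0x98 (blk 9, set 1) → MISS  vc=[49, 57]
9: 0x113 (blk 17, set 1) → MISS  vc=[49, 57, 9]
10: 0x9f (blk 9, set 1) → VC-HIT  vc=[49, 57, 17]
11: 0xea (blk 14, set 6) → MISS  vc=[49, 57, 17, 62]
12: 0x16d (blk 22, set 6) → MISS  vc=[49, 57, 17, 62, 14]
13: 0xee (blk 14, set 6) → VC-HIT  vc=[49, 57, 17, 62, 22]

SEQ = [MISS, MISS, L1-HIT, MISS, MISS, MISS, L1-HIT, L1-HIT, MISS, MISS, VC-HIT, MISS, MISS, VC-HIT]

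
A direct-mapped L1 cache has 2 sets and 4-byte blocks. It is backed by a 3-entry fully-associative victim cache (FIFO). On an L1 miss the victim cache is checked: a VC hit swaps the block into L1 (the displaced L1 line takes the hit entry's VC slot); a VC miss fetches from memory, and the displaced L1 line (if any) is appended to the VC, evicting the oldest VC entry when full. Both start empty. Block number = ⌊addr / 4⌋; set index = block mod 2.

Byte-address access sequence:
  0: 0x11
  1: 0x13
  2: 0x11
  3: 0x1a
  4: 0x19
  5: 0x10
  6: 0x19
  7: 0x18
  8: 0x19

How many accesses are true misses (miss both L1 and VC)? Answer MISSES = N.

MISSES = 2

#0 0x11→b4/s0 MISS; vc=[]
#1 0x13→b4/s0 L1-HIT; vc=[]
#2 0x11→b4/s0 L1-HIT; vc=[]
#3 0x1a→b6/s0 MISS; vc=[4]
#4 0x19→b6/s0 L1-HIT; vc=[4]
#5 0x10→b4/s0 VC-HIT; vc=[6]
#6 0x19→b6/s0 VC-HIT; vc=[4]
#7 0x18→b6/s0 L1-HIT; vc=[4]
#8 0x19→b6/s0 L1-HIT; vc=[4]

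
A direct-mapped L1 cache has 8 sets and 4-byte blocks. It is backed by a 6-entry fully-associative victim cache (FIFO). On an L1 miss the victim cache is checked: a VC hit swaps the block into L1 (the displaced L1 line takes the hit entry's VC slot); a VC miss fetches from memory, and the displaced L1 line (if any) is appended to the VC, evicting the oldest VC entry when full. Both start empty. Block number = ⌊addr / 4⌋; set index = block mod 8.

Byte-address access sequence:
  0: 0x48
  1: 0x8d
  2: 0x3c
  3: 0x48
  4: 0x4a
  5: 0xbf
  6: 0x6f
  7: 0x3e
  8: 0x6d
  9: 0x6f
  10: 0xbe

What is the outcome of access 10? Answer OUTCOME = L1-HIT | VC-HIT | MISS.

OUTCOME = VC-HIT

#0 0x48→b18/s2 MISS; vc=[]
#1 0x8d→b35/s3 MISS; vc=[]
#2 0x3c→b15/s7 MISS; vc=[]
#3 0x48→b18/s2 L1-HIT; vc=[]
#4 0x4a→b18/s2 L1-HIT; vc=[]
#5 0xbf→b47/s7 MISS; vc=[15]
#6 0x6f→b27/s3 MISS; vc=[15,35]
#7 0x3e→b15/s7 VC-HIT; vc=[47,35]
#8 0x6d→b27/s3 L1-HIT; vc=[47,35]
#9 0x6f→b27/s3 L1-HIT; vc=[47,35]
#10 0xbe→b47/s7 VC-HIT; vc=[15,35]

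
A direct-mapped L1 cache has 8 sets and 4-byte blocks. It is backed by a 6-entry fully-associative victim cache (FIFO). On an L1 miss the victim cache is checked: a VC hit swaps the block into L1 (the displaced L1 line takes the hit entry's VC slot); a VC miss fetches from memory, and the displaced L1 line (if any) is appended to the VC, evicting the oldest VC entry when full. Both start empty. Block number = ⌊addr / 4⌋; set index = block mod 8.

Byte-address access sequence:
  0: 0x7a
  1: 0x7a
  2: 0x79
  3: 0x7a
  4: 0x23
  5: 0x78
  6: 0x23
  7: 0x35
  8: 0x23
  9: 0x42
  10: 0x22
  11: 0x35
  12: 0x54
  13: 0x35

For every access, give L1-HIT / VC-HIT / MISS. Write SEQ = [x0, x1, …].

SEQ = [MISS, L1-HIT, L1-HIT, L1-HIT, MISS, L1-HIT, L1-HIT, MISS, L1-HIT, MISS, VC-HIT, L1-HIT, MISS, VC-HIT]

0: 0x7a (blk 30, set 6) → MISS  vc=[]
1: 0x7a (blk 30, set 6) → L1-HIT  vc=[]
2: 0x79 (blk 30, set 6) → L1-HIT  vc=[]
3: 0x7a (blk 30, set 6) → L1-HIT  vc=[]
4: 0x23 (blk 8, set 0) → MISS  vc=[]
5: 0x78 (blk 30, set 6) → L1-HIT  vc=[]
6: 0x23 (blk 8, set 0) → L1-HIT  vc=[]
7: 0x35 (blk 13, set 5) → MISS  vc=[]
8: 0x23 (blk 8, set 0) → L1-HIT  vc=[]
9: 0x42 (blk 16, set 0) → MISS  vc=[8]
10: 0x22 (blk 8, set 0) → VC-HIT  vc=[16]
11: 0x35 (blk 13, set 5) → L1-HIT  vc=[16]
12: 0x54 (blk 21, set 5) → MISS  vc=[16, 13]
13: 0x35 (blk 13, set 5) → VC-HIT  vc=[16, 21]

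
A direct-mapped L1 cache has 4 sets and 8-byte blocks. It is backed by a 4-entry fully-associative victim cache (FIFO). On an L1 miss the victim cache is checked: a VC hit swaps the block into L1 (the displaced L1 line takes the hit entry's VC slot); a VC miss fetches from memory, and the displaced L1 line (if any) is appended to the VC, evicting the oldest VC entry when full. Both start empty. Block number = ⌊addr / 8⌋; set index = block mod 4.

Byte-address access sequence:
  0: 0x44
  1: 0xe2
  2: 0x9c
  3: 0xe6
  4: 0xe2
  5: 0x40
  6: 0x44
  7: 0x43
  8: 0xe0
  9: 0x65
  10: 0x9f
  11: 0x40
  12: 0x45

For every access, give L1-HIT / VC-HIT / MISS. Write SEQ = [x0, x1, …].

#0 0x44→b8/s0 MISS; vc=[]
#1 0xe2→b28/s0 MISS; vc=[8]
#2 0x9c→b19/s3 MISS; vc=[8]
#3 0xe6→b28/s0 L1-HIT; vc=[8]
#4 0xe2→b28/s0 L1-HIT; vc=[8]
#5 0x40→b8/s0 VC-HIT; vc=[28]
#6 0x44→b8/s0 L1-HIT; vc=[28]
#7 0x43→b8/s0 L1-HIT; vc=[28]
#8 0xe0→b28/s0 VC-HIT; vc=[8]
#9 0x65→b12/s0 MISS; vc=[8,28]
#10 0x9f→b19/s3 L1-HIT; vc=[8,28]
#11 0x40→b8/s0 VC-HIT; vc=[12,28]
#12 0x45→b8/s0 L1-HIT; vc=[12,28]

SEQ = [MISS, MISS, MISS, L1-HIT, L1-HIT, VC-HIT, L1-HIT, L1-HIT, VC-HIT, MISS, L1-HIT, VC-HIT, L1-HIT]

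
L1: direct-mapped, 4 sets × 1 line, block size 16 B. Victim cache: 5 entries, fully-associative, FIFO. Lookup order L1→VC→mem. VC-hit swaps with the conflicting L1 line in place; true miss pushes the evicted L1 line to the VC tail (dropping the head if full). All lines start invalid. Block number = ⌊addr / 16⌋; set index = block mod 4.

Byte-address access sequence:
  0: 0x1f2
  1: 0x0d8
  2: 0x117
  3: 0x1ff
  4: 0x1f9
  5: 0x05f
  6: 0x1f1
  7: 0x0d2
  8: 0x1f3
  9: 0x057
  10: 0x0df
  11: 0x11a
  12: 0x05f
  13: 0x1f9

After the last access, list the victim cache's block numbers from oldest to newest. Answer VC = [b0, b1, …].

VC = [17, 13]

#0 0x1f2→b31/s3 MISS; vc=[]
#1 0xd8→b13/s1 MISS; vc=[]
#2 0x117→b17/s1 MISS; vc=[13]
#3 0x1ff→b31/s3 L1-HIT; vc=[13]
#4 0x1f9→b31/s3 L1-HIT; vc=[13]
#5 0x5f→b5/s1 MISS; vc=[13,17]
#6 0x1f1→b31/s3 L1-HIT; vc=[13,17]
#7 0xd2→b13/s1 VC-HIT; vc=[5,17]
#8 0x1f3→b31/s3 L1-HIT; vc=[5,17]
#9 0x57→b5/s1 VC-HIT; vc=[13,17]
#10 0xdf→b13/s1 VC-HIT; vc=[5,17]
#11 0x11a→b17/s1 VC-HIT; vc=[5,13]
#12 0x5f→b5/s1 VC-HIT; vc=[17,13]
#13 0x1f9→b31/s3 L1-HIT; vc=[17,13]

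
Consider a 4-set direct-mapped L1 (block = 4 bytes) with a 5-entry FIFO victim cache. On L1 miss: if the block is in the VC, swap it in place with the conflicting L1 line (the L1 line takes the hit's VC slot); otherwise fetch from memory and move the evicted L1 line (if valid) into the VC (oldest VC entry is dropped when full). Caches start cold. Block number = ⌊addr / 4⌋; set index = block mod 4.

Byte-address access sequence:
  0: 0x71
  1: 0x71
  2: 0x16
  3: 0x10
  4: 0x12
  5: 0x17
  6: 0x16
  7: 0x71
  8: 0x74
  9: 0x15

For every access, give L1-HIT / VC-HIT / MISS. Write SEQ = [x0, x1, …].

#0 0x71→b28/s0 MISS; vc=[]
#1 0x71→b28/s0 L1-HIT; vc=[]
#2 0x16→b5/s1 MISS; vc=[]
#3 0x10→b4/s0 MISS; vc=[28]
#4 0x12→b4/s0 L1-HIT; vc=[28]
#5 0x17→b5/s1 L1-HIT; vc=[28]
#6 0x16→b5/s1 L1-HIT; vc=[28]
#7 0x71→b28/s0 VC-HIT; vc=[4]
#8 0x74→b29/s1 MISS; vc=[4,5]
#9 0x15→b5/s1 VC-HIT; vc=[4,29]

SEQ = [MISS, L1-HIT, MISS, MISS, L1-HIT, L1-HIT, L1-HIT, VC-HIT, MISS, VC-HIT]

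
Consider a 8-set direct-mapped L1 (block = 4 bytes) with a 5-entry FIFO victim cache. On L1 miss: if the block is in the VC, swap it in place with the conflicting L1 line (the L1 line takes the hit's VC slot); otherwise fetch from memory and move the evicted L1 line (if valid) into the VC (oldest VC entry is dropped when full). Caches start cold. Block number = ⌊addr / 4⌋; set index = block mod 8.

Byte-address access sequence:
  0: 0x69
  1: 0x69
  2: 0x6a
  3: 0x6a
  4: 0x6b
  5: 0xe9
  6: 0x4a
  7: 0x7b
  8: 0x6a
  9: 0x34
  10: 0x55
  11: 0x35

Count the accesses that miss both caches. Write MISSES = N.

MISSES = 6

  [0] addr=0x69 blk=26 s=2: MISS | VC []
  [1] addr=0x69 blk=26 s=2: L1-HIT | VC []
  [2] addr=0x6a blk=26 s=2: L1-HIT | VC []
  [3] addr=0x6a blk=26 s=2: L1-HIT | VC []
  [4] addr=0x6b blk=26 s=2: L1-HIT | VC []
  [5] addr=0xe9 blk=58 s=2: MISS | VC [26]
  [6] addr=0x4a blk=18 s=2: MISS | VC [26, 58]
  [7] addr=0x7b blk=30 s=6: MISS | VC [26, 58]
  [8] addr=0x6a blk=26 s=2: VC-HIT | VC [18, 58]
  [9] addr=0x34 blk=13 s=5: MISS | VC [18, 58]
  [10] addr=0x55 blk=21 s=5: MISS | VC [18, 58, 13]
  [11] addr=0x35 blk=13 s=5: VC-HIT | VC [18, 58, 21]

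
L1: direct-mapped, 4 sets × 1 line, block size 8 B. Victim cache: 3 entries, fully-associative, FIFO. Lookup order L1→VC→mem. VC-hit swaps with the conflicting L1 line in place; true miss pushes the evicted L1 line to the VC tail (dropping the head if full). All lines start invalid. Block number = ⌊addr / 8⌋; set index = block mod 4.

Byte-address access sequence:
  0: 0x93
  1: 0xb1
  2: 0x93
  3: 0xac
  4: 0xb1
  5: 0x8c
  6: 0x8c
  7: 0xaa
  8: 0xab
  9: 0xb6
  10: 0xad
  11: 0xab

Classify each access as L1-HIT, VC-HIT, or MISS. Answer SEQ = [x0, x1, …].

SEQ = [MISS, MISS, VC-HIT, MISS, VC-HIT, MISS, L1-HIT, VC-HIT, L1-HIT, L1-HIT, L1-HIT, L1-HIT]

  [0] addr=0x93 blk=18 s=2: MISS | VC []
  [1] addr=0xb1 blk=22 s=2: MISS | VC [18]
  [2] addr=0x93 blk=18 s=2: VC-HIT | VC [22]
  [3] addr=0xac blk=21 s=1: MISS | VC [22]
  [4] addr=0xb1 blk=22 s=2: VC-HIT | VC [18]
  [5] addr=0x8c blk=17 s=1: MISS | VC [18, 21]
  [6] addr=0x8c blk=17 s=1: L1-HIT | VC [18, 21]
  [7] addr=0xaa blk=21 s=1: VC-HIT | VC [18, 17]
  [8] addr=0xab blk=21 s=1: L1-HIT | VC [18, 17]
  [9] addr=0xb6 blk=22 s=2: L1-HIT | VC [18, 17]
  [10] addr=0xad blk=21 s=1: L1-HIT | VC [18, 17]
  [11] addr=0xab blk=21 s=1: L1-HIT | VC [18, 17]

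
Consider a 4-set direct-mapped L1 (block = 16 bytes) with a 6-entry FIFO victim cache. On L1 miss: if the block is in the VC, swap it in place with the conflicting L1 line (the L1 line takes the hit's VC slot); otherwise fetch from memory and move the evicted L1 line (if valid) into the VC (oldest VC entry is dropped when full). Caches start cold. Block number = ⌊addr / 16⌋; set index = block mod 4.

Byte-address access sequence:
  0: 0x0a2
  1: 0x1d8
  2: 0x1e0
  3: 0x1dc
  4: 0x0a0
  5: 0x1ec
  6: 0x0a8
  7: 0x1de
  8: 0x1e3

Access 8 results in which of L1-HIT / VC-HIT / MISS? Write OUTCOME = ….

OUTCOME = VC-HIT

  [0] addr=0xa2 blk=10 s=2: MISS | VC []
  [1] addr=0x1d8 blk=29 s=1: MISS | VC []
  [2] addr=0x1e0 blk=30 s=2: MISS | VC [10]
  [3] addr=0x1dc blk=29 s=1: L1-HIT | VC [10]
  [4] addr=0xa0 blk=10 s=2: VC-HIT | VC [30]
  [5] addr=0x1ec blk=30 s=2: VC-HIT | VC [10]
  [6] addr=0xa8 blk=10 s=2: VC-HIT | VC [30]
  [7] addr=0x1de blk=29 s=1: L1-HIT | VC [30]
  [8] addr=0x1e3 blk=30 s=2: VC-HIT | VC [10]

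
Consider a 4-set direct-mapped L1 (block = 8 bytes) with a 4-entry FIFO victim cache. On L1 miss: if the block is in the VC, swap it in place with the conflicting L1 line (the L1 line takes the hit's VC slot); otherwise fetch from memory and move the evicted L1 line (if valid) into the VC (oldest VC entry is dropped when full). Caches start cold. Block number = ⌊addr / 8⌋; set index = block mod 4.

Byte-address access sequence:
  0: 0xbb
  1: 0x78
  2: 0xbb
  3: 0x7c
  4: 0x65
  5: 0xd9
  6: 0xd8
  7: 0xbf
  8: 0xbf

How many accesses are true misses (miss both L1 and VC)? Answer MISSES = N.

0: 0xbb (blk 23, set 3) → MISS  vc=[]
1: 0x78 (blk 15, set 3) → MISS  vc=[23]
2: 0xbb (blk 23, set 3) → VC-HIT  vc=[15]
3: 0x7c (blk 15, set 3) → VC-HIT  vc=[23]
4: 0x65 (blk 12, set 0) → MISS  vc=[23]
5: 0xd9 (blk 27, set 3) → MISS  vc=[23, 15]
6: 0xd8 (blk 27, set 3) → L1-HIT  vc=[23, 15]
7: 0xbf (blk 23, set 3) → VC-HIT  vc=[27, 15]
8: 0xbf (blk 23, set 3) → L1-HIT  vc=[27, 15]

MISSES = 4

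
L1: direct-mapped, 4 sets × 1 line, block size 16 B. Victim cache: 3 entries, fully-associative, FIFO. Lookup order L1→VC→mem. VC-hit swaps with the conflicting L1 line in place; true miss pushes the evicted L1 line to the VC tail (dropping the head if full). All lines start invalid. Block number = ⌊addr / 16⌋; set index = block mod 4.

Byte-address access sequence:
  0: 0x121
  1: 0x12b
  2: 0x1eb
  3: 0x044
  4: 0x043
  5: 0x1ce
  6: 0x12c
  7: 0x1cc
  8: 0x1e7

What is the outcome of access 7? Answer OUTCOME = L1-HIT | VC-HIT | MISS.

OUTCOME = L1-HIT

#0 0x121→b18/s2 MISS; vc=[]
#1 0x12b→b18/s2 L1-HIT; vc=[]
#2 0x1eb→b30/s2 MISS; vc=[18]
#3 0x44→b4/s0 MISS; vc=[18]
#4 0x43→b4/s0 L1-HIT; vc=[18]
#5 0x1ce→b28/s0 MISS; vc=[18,4]
#6 0x12c→b18/s2 VC-HIT; vc=[30,4]
#7 0x1cc→b28/s0 L1-HIT; vc=[30,4]
#8 0x1e7→b30/s2 VC-HIT; vc=[18,4]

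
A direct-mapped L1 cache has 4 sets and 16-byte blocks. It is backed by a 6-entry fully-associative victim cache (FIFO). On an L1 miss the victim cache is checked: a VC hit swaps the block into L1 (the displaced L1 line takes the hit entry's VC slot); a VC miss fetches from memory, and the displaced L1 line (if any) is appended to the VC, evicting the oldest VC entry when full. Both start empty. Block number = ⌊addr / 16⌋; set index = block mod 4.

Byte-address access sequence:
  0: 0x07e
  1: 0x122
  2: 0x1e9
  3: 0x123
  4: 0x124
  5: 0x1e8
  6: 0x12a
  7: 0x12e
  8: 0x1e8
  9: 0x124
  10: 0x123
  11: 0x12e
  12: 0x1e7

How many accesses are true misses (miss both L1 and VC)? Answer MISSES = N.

#0 0x7e→b7/s3 MISS; vc=[]
#1 0x122→b18/s2 MISS; vc=[]
#2 0x1e9→b30/s2 MISS; vc=[18]
#3 0x123→b18/s2 VC-HIT; vc=[30]
#4 0x124→b18/s2 L1-HIT; vc=[30]
#5 0x1e8→b30/s2 VC-HIT; vc=[18]
#6 0x12a→b18/s2 VC-HIT; vc=[30]
#7 0x12e→b18/s2 L1-HIT; vc=[30]
#8 0x1e8→b30/s2 VC-HIT; vc=[18]
#9 0x124→b18/s2 VC-HIT; vc=[30]
#10 0x123→b18/s2 L1-HIT; vc=[30]
#11 0x12e→b18/s2 L1-HIT; vc=[30]
#12 0x1e7→b30/s2 VC-HIT; vc=[18]

MISSES = 3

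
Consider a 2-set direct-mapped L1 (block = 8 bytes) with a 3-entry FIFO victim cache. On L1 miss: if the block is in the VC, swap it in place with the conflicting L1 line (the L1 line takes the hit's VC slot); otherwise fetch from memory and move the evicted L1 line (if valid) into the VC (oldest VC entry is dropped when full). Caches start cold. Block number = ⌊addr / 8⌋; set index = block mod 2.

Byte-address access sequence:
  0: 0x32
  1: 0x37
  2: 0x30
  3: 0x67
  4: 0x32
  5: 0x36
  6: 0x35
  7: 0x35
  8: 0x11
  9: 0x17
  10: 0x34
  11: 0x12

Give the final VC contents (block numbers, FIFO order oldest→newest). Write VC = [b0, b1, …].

VC = [12, 6]

0: 0x32 (blk 6, set 0) → MISS  vc=[]
1: 0x37 (blk 6, set 0) → L1-HIT  vc=[]
2: 0x30 (blk 6, set 0) → L1-HIT  vc=[]
3: 0x67 (blk 12, set 0) → MISS  vc=[6]
4: 0x32 (blk 6, set 0) → VC-HIT  vc=[12]
5: 0x36 (blk 6, set 0) → L1-HIT  vc=[12]
6: 0x35 (blk 6, set 0) → L1-HIT  vc=[12]
7: 0x35 (blk 6, set 0) → L1-HIT  vc=[12]
8: 0x11 (blk 2, set 0) → MISS  vc=[12, 6]
9: 0x17 (blk 2, set 0) → L1-HIT  vc=[12, 6]
10: 0x34 (blk 6, set 0) → VC-HIT  vc=[12, 2]
11: 0x12 (blk 2, set 0) → VC-HIT  vc=[12, 6]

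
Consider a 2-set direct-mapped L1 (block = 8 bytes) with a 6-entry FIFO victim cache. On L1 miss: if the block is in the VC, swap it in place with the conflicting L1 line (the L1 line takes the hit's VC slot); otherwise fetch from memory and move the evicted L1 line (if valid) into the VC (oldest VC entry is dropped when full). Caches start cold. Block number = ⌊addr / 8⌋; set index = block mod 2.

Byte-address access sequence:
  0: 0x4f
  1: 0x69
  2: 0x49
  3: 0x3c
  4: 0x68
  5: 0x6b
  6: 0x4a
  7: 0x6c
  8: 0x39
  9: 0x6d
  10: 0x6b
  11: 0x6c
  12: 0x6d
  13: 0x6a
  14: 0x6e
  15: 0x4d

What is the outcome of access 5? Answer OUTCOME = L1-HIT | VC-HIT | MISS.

OUTCOME = L1-HIT

  [0] addr=0x4f blk=9 s=1: MISS | VC []
  [1] addr=0x69 blk=13 s=1: MISS | VC [9]
  [2] addr=0x49 blk=9 s=1: VC-HIT | VC [13]
  [3] addr=0x3c blk=7 s=1: MISS | VC [13, 9]
  [4] addr=0x68 blk=13 s=1: VC-HIT | VC [7, 9]
  [5] addr=0x6b blk=13 s=1: L1-HIT | VC [7, 9]
  [6] addr=0x4a blk=9 s=1: VC-HIT | VC [7, 13]
  [7] addr=0x6c blk=13 s=1: VC-HIT | VC [7, 9]
  [8] addr=0x39 blk=7 s=1: VC-HIT | VC [13, 9]
  [9] addr=0x6d blk=13 s=1: VC-HIT | VC [7, 9]
  [10] addr=0x6b blk=13 s=1: L1-HIT | VC [7, 9]
  [11] addr=0x6c blk=13 s=1: L1-HIT | VC [7, 9]
  [12] addr=0x6d blk=13 s=1: L1-HIT | VC [7, 9]
  [13] addr=0x6a blk=13 s=1: L1-HIT | VC [7, 9]
  [14] addr=0x6e blk=13 s=1: L1-HIT | VC [7, 9]
  [15] addr=0x4d blk=9 s=1: VC-HIT | VC [7, 13]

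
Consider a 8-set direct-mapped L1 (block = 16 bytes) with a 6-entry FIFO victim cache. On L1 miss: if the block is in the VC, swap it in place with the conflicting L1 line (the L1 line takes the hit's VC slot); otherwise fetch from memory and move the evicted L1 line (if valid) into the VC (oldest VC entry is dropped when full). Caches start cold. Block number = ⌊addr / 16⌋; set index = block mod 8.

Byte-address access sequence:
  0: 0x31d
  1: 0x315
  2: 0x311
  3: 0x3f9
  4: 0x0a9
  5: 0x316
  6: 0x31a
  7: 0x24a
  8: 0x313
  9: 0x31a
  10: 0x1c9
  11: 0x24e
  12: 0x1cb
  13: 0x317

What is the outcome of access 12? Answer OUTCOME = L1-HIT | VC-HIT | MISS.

0: 0x31d (blk 49, set 1) → MISS  vc=[]
1: 0x315 (blk 49, set 1) → L1-HIT  vc=[]
2: 0x311 (blk 49, set 1) → L1-HIT  vc=[]
3: 0x3f9 (blk 63, set 7) → MISS  vc=[]
4: 0xa9 (blk 10, set 2) → MISS  vc=[]
5: 0x316 (blk 49, set 1) → L1-HIT  vc=[]
6: 0x31a (blk 49, set 1) → L1-HIT  vc=[]
7: 0x24a (blk 36, set 4) → MISS  vc=[]
8: 0x313 (blk 49, set 1) → L1-HIT  vc=[]
9: 0x31a (blk 49, set 1) → L1-HIT  vc=[]
10: 0x1c9 (blk 28, set 4) → MISS  vc=[36]
11: 0x24e (blk 36, set 4) → VC-HIT  vc=[28]
12: 0x1cb (blk 28, set 4) → VC-HIT  vc=[36]
13: 0x317 (blk 49, set 1) → L1-HIT  vc=[36]

OUTCOME = VC-HIT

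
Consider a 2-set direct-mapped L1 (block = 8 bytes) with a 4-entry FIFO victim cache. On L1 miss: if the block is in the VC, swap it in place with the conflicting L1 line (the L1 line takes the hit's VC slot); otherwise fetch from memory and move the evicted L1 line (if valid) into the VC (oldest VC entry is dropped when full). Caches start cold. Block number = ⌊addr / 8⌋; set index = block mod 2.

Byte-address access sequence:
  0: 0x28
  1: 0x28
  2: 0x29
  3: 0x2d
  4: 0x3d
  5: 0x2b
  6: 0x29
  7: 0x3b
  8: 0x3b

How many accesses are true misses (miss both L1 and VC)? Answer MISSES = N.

#0 0x28→b5/s1 MISS; vc=[]
#1 0x28→b5/s1 L1-HIT; vc=[]
#2 0x29→b5/s1 L1-HIT; vc=[]
#3 0x2d→b5/s1 L1-HIT; vc=[]
#4 0x3d→b7/s1 MISS; vc=[5]
#5 0x2b→b5/s1 VC-HIT; vc=[7]
#6 0x29→b5/s1 L1-HIT; vc=[7]
#7 0x3b→b7/s1 VC-HIT; vc=[5]
#8 0x3b→b7/s1 L1-HIT; vc=[5]

MISSES = 2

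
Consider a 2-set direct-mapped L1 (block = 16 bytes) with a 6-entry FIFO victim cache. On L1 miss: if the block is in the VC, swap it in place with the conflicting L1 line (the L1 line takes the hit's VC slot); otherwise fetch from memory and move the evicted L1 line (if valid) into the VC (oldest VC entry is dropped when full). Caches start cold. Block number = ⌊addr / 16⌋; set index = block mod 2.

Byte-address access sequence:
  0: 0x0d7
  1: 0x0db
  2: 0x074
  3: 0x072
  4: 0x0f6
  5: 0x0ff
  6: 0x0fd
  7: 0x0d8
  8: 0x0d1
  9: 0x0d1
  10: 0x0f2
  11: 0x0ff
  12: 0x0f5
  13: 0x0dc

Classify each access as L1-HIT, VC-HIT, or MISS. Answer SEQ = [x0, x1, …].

#0 0xd7→b13/s1 MISS; vc=[]
#1 0xdb→b13/s1 L1-HIT; vc=[]
#2 0x74→b7/s1 MISS; vc=[13]
#3 0x72→b7/s1 L1-HIT; vc=[13]
#4 0xf6→b15/s1 MISS; vc=[13,7]
#5 0xff→b15/s1 L1-HIT; vc=[13,7]
#6 0xfd→b15/s1 L1-HIT; vc=[13,7]
#7 0xd8→b13/s1 VC-HIT; vc=[15,7]
#8 0xd1→b13/s1 L1-HIT; vc=[15,7]
#9 0xd1→b13/s1 L1-HIT; vc=[15,7]
#10 0xf2→b15/s1 VC-HIT; vc=[13,7]
#11 0xff→b15/s1 L1-HIT; vc=[13,7]
#12 0xf5→b15/s1 L1-HIT; vc=[13,7]
#13 0xdc→b13/s1 VC-HIT; vc=[15,7]

SEQ = [MISS, L1-HIT, MISS, L1-HIT, MISS, L1-HIT, L1-HIT, VC-HIT, L1-HIT, L1-HIT, VC-HIT, L1-HIT, L1-HIT, VC-HIT]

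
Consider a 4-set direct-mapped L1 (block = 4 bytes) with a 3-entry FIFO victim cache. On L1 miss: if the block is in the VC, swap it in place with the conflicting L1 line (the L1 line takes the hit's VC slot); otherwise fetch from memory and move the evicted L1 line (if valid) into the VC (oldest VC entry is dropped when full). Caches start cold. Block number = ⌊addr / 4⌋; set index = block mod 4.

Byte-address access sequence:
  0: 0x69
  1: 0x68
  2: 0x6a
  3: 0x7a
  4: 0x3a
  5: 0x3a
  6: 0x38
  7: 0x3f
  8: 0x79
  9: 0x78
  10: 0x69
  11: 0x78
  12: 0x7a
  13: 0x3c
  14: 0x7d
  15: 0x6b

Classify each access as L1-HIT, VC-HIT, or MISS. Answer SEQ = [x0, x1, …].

0: 0x69 (blk 26, set 2) → MISS  vc=[]
1: 0x68 (blk 26, set 2) → L1-HIT  vc=[]
2: 0x6a (blk 26, set 2) → L1-HIT  vc=[]
3: 0x7a (blk 30, set 2) → MISS  vc=[26]
4: 0x3a (blk 14, set 2) → MISS  vc=[26, 30]
5: 0x3a (blk 14, set 2) → L1-HIT  vc=[26, 30]
6: 0x38 (blk 14, set 2) → L1-HIT  vc=[26, 30]
7: 0x3f (blk 15, set 3) → MISS  vc=[26, 30]
8: 0x79 (blk 30, set 2) → VC-HIT  vc=[26, 14]
9: 0x78 (blk 30, set 2) → L1-HIT  vc=[26, 14]
10: 0x69 (blk 26, set 2) → VC-HIT  vc=[30, 14]
11: 0x78 (blk 30, set 2) → VC-HIT  vc=[26, 14]
12: 0x7a (blk 30, set 2) → L1-HIT  vc=[26, 14]
13: 0x3c (blk 15, set 3) → L1-HIT  vc=[26, 14]
14: 0x7d (blk 31, set 3) → MISS  vc=[26, 14, 15]
15: 0x6b (blk 26, set 2) → VC-HIT  vc=[30, 14, 15]

SEQ = [MISS, L1-HIT, L1-HIT, MISS, MISS, L1-HIT, L1-HIT, MISS, VC-HIT, L1-HIT, VC-HIT, VC-HIT, L1-HIT, L1-HIT, MISS, VC-HIT]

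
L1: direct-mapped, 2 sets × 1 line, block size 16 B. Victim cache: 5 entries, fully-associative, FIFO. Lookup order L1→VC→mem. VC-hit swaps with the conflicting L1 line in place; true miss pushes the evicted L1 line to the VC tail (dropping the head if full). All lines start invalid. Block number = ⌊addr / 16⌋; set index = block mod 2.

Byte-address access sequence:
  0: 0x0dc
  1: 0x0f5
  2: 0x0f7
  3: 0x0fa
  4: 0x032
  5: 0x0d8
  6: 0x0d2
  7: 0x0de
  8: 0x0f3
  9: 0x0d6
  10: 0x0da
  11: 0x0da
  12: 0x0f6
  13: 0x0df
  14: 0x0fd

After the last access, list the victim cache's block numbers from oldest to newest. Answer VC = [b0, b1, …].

0: 0xdc (blk 13, set 1) → MISS  vc=[]
1: 0xf5 (blk 15, set 1) → MISS  vc=[13]
2: 0xf7 (blk 15, set 1) → L1-HIT  vc=[13]
3: 0xfa (blk 15, set 1) → L1-HIT  vc=[13]
4: 0x32 (blk 3, set 1) → MISS  vc=[13, 15]
5: 0xd8 (blk 13, set 1) → VC-HIT  vc=[3, 15]
6: 0xd2 (blk 13, set 1) → L1-HIT  vc=[3, 15]
7: 0xde (blk 13, set 1) → L1-HIT  vc=[3, 15]
8: 0xf3 (blk 15, set 1) → VC-HIT  vc=[3, 13]
9: 0xd6 (blk 13, set 1) → VC-HIT  vc=[3, 15]
10: 0xda (blk 13, set 1) → L1-HIT  vc=[3, 15]
11: 0xda (blk 13, set 1) → L1-HIT  vc=[3, 15]
12: 0xf6 (blk 15, set 1) → VC-HIT  vc=[3, 13]
13: 0xdf (blk 13, set 1) → VC-HIT  vc=[3, 15]
14: 0xfd (blk 15, set 1) → VC-HIT  vc=[3, 13]

VC = [3, 13]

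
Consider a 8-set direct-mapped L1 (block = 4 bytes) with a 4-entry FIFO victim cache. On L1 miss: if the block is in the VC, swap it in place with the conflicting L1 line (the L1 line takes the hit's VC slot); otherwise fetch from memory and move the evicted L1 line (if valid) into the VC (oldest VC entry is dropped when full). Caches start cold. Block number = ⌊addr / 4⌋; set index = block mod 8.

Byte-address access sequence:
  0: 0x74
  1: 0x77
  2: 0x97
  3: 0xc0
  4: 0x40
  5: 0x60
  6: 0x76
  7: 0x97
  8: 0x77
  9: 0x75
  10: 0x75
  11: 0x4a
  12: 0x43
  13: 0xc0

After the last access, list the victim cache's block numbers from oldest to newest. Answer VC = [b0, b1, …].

0: 0x74 (blk 29, set 5) → MISS  vc=[]
1: 0x77 (blk 29, set 5) → L1-HIT  vc=[]
2: 0x97 (blk 37, set 5) → MISS  vc=[29]
3: 0xc0 (blk 48, set 0) → MISS  vc=[29]
4: 0x40 (blk 16, set 0) → MISS  vc=[29, 48]
5: 0x60 (blk 24, set 0) → MISS  vc=[29, 48, 16]
6: 0x76 (blk 29, set 5) → VC-HIT  vc=[37, 48, 16]
7: 0x97 (blk 37, set 5) → VC-HIT  vc=[29, 48, 16]
8: 0x77 (blk 29, set 5) → VC-HIT  vc=[37, 48, 16]
9: 0x75 (blk 29, set 5) → L1-HIT  vc=[37, 48, 16]
10: 0x75 (blk 29, set 5) → L1-HIT  vc=[37, 48, 16]
11: 0x4a (blk 18, set 2) → MISS  vc=[37, 48, 16]
12: 0x43 (blk 16, set 0) → VC-HIT  vc=[37, 48, 24]
13: 0xc0 (blk 48, set 0) → VC-HIT  vc=[37, 16, 24]

VC = [37, 16, 24]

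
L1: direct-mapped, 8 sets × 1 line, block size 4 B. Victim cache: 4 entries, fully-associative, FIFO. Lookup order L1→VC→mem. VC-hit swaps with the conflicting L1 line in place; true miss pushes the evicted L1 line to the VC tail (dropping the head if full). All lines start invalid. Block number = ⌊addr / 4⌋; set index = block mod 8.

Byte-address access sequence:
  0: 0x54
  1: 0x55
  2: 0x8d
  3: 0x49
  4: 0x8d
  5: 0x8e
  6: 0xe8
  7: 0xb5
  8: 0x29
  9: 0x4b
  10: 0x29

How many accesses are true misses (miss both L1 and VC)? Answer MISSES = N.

MISSES = 6

0: 0x54 (blk 21, set 5) → MISS  vc=[]
1: 0x55 (blk 21, set 5) → L1-HIT  vc=[]
2: 0x8d (blk 35, set 3) → MISS  vc=[]
3: 0x49 (blk 18, set 2) → MISS  vc=[]
4: 0x8d (blk 35, set 3) → L1-HIT  vc=[]
5: 0x8e (blk 35, set 3) → L1-HIT  vc=[]
6: 0xe8 (blk 58, set 2) → MISS  vc=[18]
7: 0xb5 (blk 45, set 5) → MISS  vc=[18, 21]
8: 0x29 (blk 10, set 2) → MISS  vc=[18, 21, 58]
9: 0x4b (blk 18, set 2) → VC-HIT  vc=[10, 21, 58]
10: 0x29 (blk 10, set 2) → VC-HIT  vc=[18, 21, 58]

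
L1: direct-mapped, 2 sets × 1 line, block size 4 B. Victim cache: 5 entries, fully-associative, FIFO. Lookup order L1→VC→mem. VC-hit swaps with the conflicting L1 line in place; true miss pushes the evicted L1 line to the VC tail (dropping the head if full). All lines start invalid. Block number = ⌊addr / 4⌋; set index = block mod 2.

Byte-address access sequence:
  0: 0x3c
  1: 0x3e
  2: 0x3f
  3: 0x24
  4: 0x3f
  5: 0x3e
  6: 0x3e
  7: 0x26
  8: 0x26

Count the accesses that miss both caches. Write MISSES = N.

#0 0x3c→b15/s1 MISS; vc=[]
#1 0x3e→b15/s1 L1-HIT; vc=[]
#2 0x3f→b15/s1 L1-HIT; vc=[]
#3 0x24→b9/s1 MISS; vc=[15]
#4 0x3f→b15/s1 VC-HIT; vc=[9]
#5 0x3e→b15/s1 L1-HIT; vc=[9]
#6 0x3e→b15/s1 L1-HIT; vc=[9]
#7 0x26→b9/s1 VC-HIT; vc=[15]
#8 0x26→b9/s1 L1-HIT; vc=[15]

MISSES = 2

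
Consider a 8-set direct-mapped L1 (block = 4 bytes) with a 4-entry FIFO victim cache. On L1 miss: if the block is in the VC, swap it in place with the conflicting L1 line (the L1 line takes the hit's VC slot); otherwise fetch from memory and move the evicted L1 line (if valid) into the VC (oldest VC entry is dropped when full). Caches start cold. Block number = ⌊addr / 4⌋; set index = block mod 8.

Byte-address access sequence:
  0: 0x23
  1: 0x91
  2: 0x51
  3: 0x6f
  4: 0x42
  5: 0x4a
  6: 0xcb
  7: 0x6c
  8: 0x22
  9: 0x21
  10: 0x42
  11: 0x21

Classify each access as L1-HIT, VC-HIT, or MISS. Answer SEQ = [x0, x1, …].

#0 0x23→b8/s0 MISS; vc=[]
#1 0x91→b36/s4 MISS; vc=[]
#2 0x51→b20/s4 MISS; vc=[36]
#3 0x6f→b27/s3 MISS; vc=[36]
#4 0x42→b16/s0 MISS; vc=[36,8]
#5 0x4a→b18/s2 MISS; vc=[36,8]
#6 0xcb→b50/s2 MISS; vc=[36,8,18]
#7 0x6c→b27/s3 L1-HIT; vc=[36,8,18]
#8 0x22→b8/s0 VC-HIT; vc=[36,16,18]
#9 0x21→b8/s0 L1-HIT; vc=[36,16,18]
#10 0x42→b16/s0 VC-HIT; vc=[36,8,18]
#11 0x21→b8/s0 VC-HIT; vc=[36,16,18]

SEQ = [MISS, MISS, MISS, MISS, MISS, MISS, MISS, L1-HIT, VC-HIT, L1-HIT, VC-HIT, VC-HIT]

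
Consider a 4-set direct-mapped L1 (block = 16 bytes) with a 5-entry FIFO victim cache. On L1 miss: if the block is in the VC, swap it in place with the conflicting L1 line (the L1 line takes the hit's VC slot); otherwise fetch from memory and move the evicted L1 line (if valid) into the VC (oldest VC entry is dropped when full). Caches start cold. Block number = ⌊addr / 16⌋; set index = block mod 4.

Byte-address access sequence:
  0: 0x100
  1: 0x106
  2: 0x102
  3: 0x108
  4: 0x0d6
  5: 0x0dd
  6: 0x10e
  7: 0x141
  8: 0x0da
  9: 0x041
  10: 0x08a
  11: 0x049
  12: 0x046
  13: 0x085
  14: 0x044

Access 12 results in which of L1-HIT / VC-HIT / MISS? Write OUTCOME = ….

OUTCOME = L1-HIT

0: 0x100 (blk 16, set 0) → MISS  vc=[]
1: 0x106 (blk 16, set 0) → L1-HIT  vc=[]
2: 0x102 (blk 16, set 0) → L1-HIT  vc=[]
3: 0x108 (blk 16, set 0) → L1-HIT  vc=[]
4: 0xd6 (blk 13, set 1) → MISS  vc=[]
5: 0xdd (blk 13, set 1) → L1-HIT  vc=[]
6: 0x10e (blk 16, set 0) → L1-HIT  vc=[]
7: 0x141 (blk 20, set 0) → MISS  vc=[16]
8: 0xda (blk 13, set 1) → L1-HIT  vc=[16]
9: 0x41 (blk 4, set 0) → MISS  vc=[16, 20]
10: 0x8a (blk 8, set 0) → MISS  vc=[16, 20, 4]
11: 0x49 (blk 4, set 0) → VC-HIT  vc=[16, 20, 8]
12: 0x46 (blk 4, set 0) → L1-HIT  vc=[16, 20, 8]
13: 0x85 (blk 8, set 0) → VC-HIT  vc=[16, 20, 4]
14: 0x44 (blk 4, set 0) → VC-HIT  vc=[16, 20, 8]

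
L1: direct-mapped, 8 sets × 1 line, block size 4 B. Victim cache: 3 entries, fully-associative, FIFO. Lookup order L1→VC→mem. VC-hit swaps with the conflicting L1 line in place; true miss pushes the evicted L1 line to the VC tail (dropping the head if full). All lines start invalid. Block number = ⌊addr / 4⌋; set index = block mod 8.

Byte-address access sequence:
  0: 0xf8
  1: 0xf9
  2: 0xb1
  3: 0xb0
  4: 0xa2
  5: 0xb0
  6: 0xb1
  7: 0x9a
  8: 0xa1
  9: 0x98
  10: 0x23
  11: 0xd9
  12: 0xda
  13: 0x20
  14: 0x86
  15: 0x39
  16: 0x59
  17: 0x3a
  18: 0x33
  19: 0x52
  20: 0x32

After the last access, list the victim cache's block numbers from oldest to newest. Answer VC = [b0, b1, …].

#0 0xf8→b62/s6 MISS; vc=[]
#1 0xf9→b62/s6 L1-HIT; vc=[]
#2 0xb1→b44/s4 MISS; vc=[]
#3 0xb0→b44/s4 L1-HIT; vc=[]
#4 0xa2→b40/s0 MISS; vc=[]
#5 0xb0→b44/s4 L1-HIT; vc=[]
#6 0xb1→b44/s4 L1-HIT; vc=[]
#7 0x9a→b38/s6 MISS; vc=[62]
#8 0xa1→b40/s0 L1-HIT; vc=[62]
#9 0x98→b38/s6 L1-HIT; vc=[62]
#10 0x23→b8/s0 MISS; vc=[62,40]
#11 0xd9→b54/s6 MISS; vc=[62,40,38]
#12 0xda→b54/s6 L1-HIT; vc=[62,40,38]
#13 0x20→b8/s0 L1-HIT; vc=[62,40,38]
#14 0x86→b33/s1 MISS; vc=[62,40,38]
#15 0x39→b14/s6 MISS; vc=[40,38,54]
#16 0x59→b22/s6 MISS; vc=[38,54,14]
#17 0x3a→b14/s6 VC-HIT; vc=[38,54,22]
#18 0x33→b12/s4 MISS; vc=[54,22,44]
#19 0x52→b20/s4 MISS; vc=[22,44,12]
#20 0x32→b12/s4 VC-HIT; vc=[22,44,20]

VC = [22, 44, 20]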